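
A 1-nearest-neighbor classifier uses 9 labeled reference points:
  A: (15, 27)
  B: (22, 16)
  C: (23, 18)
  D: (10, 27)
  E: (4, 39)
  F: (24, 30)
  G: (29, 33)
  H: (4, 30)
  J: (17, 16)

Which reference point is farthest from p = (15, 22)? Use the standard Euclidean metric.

Squared Euclidean distances:
|pA|² = 0 + 25 = 25
|pB|² = 49 + 36 = 85
|pC|² = 64 + 16 = 80
|pD|² = 25 + 25 = 50
|pE|² = 121 + 289 = 410
|pF|² = 81 + 64 = 145
|pG|² = 196 + 121 = 317
|pH|² = 121 + 64 = 185
|pJ|² = 4 + 36 = 40
The largest is to E.

E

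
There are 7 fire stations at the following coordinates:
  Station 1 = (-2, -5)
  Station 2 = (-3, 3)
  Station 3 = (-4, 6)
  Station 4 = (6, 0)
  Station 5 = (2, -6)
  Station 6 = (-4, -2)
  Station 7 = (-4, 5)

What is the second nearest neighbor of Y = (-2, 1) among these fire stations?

Compare squared distances (the ordering matches that of the actual distances):
d²(Y, Station 1) = (-2−(-2))² + (1−(-5))² = 0 + 36 = 36
d²(Y, Station 2) = (-2−(-3))² + (1−3)² = 1 + 4 = 5
d²(Y, Station 3) = (-2−(-4))² + (1−6)² = 4 + 25 = 29
d²(Y, Station 4) = (-2−6)² + (1−0)² = 64 + 1 = 65
d²(Y, Station 5) = (-2−2)² + (1−(-6))² = 16 + 49 = 65
d²(Y, Station 6) = (-2−(-4))² + (1−(-2))² = 4 + 9 = 13
d²(Y, Station 7) = (-2−(-4))² + (1−5)² = 4 + 16 = 20
Sorted ascending: Station 2, Station 6, Station 7, … — the second-nearest is Station 6.

Station 6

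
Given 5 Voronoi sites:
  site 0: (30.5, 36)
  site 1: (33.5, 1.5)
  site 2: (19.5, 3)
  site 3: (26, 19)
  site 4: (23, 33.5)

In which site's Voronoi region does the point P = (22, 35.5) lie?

site 4

Squared Euclidean distances:
d²(P, site 0) = (22−30.5)² + (35.5−36)² = 72.25 + 0.25 = 72.5
d²(P, site 1) = (22−33.5)² + (35.5−1.5)² = 132.25 + 1156 = 1288.25
d²(P, site 2) = (22−19.5)² + (35.5−3)² = 6.25 + 1056.25 = 1062.5
d²(P, site 3) = (22−26)² + (35.5−19)² = 16 + 272.25 = 288.25
d²(P, site 4) = (22−23)² + (35.5−33.5)² = 1 + 4 = 5
Minimum is at site 4.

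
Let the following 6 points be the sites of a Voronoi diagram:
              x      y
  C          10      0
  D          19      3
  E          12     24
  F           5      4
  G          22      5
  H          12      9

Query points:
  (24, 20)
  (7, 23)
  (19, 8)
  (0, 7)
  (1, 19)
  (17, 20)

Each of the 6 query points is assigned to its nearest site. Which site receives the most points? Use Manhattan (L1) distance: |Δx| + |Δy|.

E

(24, 20) — d to each: C:34, D:22, E:16, F:35, G:17, H:23 → nearest is E
(7, 23) — d to each: C:26, D:32, E:6, F:21, G:33, H:19 → nearest is E
(19, 8) — d to each: C:17, D:5, E:23, F:18, G:6, H:8 → nearest is D
(0, 7) — d to each: C:17, D:23, E:29, F:8, G:24, H:14 → nearest is F
(1, 19) — d to each: C:28, D:34, E:16, F:19, G:35, H:21 → nearest is E
(17, 20) — d to each: C:27, D:19, E:9, F:28, G:20, H:16 → nearest is E
Tally — D:1, E:4, F:1. E captures the most (4).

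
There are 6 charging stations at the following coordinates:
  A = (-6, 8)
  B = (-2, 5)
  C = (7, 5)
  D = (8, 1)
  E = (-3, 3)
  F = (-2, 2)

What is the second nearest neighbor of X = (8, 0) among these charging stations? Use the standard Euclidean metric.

C

Since √ is increasing, it suffices to compare squared distances:
|XA|² = (8−(-6))² + (0−8)² = 196 + 64 = 260
|XB|² = (8−(-2))² + (0−5)² = 100 + 25 = 125
|XC|² = (8−7)² + (0−5)² = 1 + 25 = 26
|XD|² = (8−8)² + (0−1)² = 0 + 1 = 1
|XE|² = (8−(-3))² + (0−3)² = 121 + 9 = 130
|XF|² = (8−(-2))² + (0−2)² = 100 + 4 = 104
Sorted ascending: D, C, F, … — the second-nearest is C.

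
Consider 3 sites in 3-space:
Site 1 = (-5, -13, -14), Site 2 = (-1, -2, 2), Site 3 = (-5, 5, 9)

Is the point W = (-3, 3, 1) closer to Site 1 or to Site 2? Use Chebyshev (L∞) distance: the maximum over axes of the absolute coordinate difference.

Site 2

d(W, Site 1) = max(2, 16, 15) = 16
d(W, Site 2) = max(2, 5, 1) = 5
16 > 5, so Site 2 is closer.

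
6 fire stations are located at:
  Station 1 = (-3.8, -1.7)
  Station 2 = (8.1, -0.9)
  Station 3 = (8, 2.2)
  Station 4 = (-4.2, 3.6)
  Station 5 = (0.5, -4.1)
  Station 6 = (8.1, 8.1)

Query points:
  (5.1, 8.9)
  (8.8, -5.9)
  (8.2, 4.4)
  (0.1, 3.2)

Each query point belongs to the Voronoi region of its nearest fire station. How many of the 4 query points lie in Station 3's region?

(5.1, 8.9) — d² to each: Station 1:191.57, Station 2:105.04, Station 3:53.3, Station 4:114.58, Station 5:190.16, Station 6:9.64 → nearest is Station 6
(8.8, -5.9) — d² to each: Station 1:176.4, Station 2:25.49, Station 3:66.25, Station 4:259.25, Station 5:72.13, Station 6:196.49 → nearest is Station 2
(8.2, 4.4) — d² to each: Station 1:181.21, Station 2:28.1, Station 3:4.88, Station 4:154.4, Station 5:131.54, Station 6:13.7 → nearest is Station 3
(0.1, 3.2) — d² to each: Station 1:39.22, Station 2:80.81, Station 3:63.41, Station 4:18.65, Station 5:53.45, Station 6:88.01 → nearest is Station 4
1 of the 4 points has Station 3 as nearest.

1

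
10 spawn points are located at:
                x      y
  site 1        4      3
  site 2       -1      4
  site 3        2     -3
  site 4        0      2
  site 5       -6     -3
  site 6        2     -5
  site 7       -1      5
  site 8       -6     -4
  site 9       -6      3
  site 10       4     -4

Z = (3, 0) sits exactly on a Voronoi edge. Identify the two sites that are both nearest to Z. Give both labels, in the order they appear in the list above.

site 1 and site 3

Squared distances from Z to each site:
d²(Z, site 1) = 1 + 9 = 10
d²(Z, site 2) = 16 + 16 = 32
d²(Z, site 3) = 1 + 9 = 10
d²(Z, site 4) = 9 + 4 = 13
d²(Z, site 5) = 81 + 9 = 90
d²(Z, site 6) = 1 + 25 = 26
d²(Z, site 7) = 16 + 25 = 41
d²(Z, site 8) = 81 + 16 = 97
d²(Z, site 9) = 81 + 9 = 90
d²(Z, site 10) = 1 + 16 = 17
Z is equidistant from site 1 and site 3 (both at squared distance 10), and every other site is strictly farther — so Z lies on the site 1–site 3 Voronoi edge.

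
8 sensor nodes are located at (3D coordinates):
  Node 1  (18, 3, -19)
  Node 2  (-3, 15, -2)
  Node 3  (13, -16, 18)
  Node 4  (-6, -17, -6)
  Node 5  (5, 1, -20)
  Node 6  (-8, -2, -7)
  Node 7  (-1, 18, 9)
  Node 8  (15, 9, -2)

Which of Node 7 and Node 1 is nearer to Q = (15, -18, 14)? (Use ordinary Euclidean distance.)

Compare squared distances:
d²(Q, Node 7) = (15−(-1))² + (-18−18)² + (14−9)² = 256 + 1296 + 25 = 1577
d²(Q, Node 1) = (15−18)² + (-18−3)² + (14−(-19))² = 9 + 441 + 1089 = 1539
1577 > 1539, so Node 1 is closer.

Node 1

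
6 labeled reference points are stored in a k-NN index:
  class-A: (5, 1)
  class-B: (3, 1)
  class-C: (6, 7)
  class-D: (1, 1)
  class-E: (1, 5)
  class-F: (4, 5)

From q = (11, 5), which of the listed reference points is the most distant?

Compare squared distances (the ordering matches that of the actual distances):
d²(q, class-A) = (11−5)² + (5−1)² = 36 + 16 = 52
d²(q, class-B) = (11−3)² + (5−1)² = 64 + 16 = 80
d²(q, class-C) = (11−6)² + (5−7)² = 25 + 4 = 29
d²(q, class-D) = (11−1)² + (5−1)² = 100 + 16 = 116
d²(q, class-E) = (11−1)² + (5−5)² = 100 + 0 = 100
d²(q, class-F) = (11−4)² + (5−5)² = 49 + 0 = 49
The largest is to class-D.

class-D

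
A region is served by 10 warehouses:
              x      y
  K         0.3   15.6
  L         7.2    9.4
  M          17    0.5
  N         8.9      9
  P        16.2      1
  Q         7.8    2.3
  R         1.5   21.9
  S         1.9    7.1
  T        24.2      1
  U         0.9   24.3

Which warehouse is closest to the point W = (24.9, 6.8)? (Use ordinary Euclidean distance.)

Since √ is increasing, it suffices to compare squared distances:
|WK|² = (24.9−0.3)² + (6.8−15.6)² = 605.16 + 77.44 = 682.6
|WL|² = (24.9−7.2)² + (6.8−9.4)² = 313.29 + 6.76 = 320.05
|WM|² = (24.9−17)² + (6.8−0.5)² = 62.41 + 39.69 = 102.1
|WN|² = (24.9−8.9)² + (6.8−9)² = 256 + 4.84 = 260.84
|WP|² = (24.9−16.2)² + (6.8−1)² = 75.69 + 33.64 = 109.33
|WQ|² = (24.9−7.8)² + (6.8−2.3)² = 292.41 + 20.25 = 312.66
|WR|² = (24.9−1.5)² + (6.8−21.9)² = 547.56 + 228.01 = 775.57
|WS|² = (24.9−1.9)² + (6.8−7.1)² = 529 + 0.09 = 529.09
|WT|² = (24.9−24.2)² + (6.8−1)² = 0.49 + 33.64 = 34.13
|WU|² = (24.9−0.9)² + (6.8−24.3)² = 576 + 306.25 = 882.25
Minimum is at T.

T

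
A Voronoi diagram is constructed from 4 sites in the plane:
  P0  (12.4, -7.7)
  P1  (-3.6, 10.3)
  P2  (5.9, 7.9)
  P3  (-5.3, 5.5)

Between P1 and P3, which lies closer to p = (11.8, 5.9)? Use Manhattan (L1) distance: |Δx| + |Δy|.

d(p,P1) = |11.8−(-3.6)| + |5.9−10.3| = 15.4 + 4.4 = 19.8
d(p,P3) = |11.8−(-5.3)| + |5.9−5.5| = 17.1 + 0.4 = 17.5
19.8 > 17.5, so P3 is closer.

P3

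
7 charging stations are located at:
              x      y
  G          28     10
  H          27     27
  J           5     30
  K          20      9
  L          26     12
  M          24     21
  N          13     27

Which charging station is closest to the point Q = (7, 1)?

Since √ is increasing, it suffices to compare squared distances:
|QG|² = (7−28)² + (1−10)² = 441 + 81 = 522
|QH|² = (7−27)² + (1−27)² = 400 + 676 = 1076
|QJ|² = (7−5)² + (1−30)² = 4 + 841 = 845
|QK|² = (7−20)² + (1−9)² = 169 + 64 = 233
|QL|² = (7−26)² + (1−12)² = 361 + 121 = 482
|QM|² = (7−24)² + (1−21)² = 289 + 400 = 689
|QN|² = (7−13)² + (1−27)² = 36 + 676 = 712
K is nearest.

K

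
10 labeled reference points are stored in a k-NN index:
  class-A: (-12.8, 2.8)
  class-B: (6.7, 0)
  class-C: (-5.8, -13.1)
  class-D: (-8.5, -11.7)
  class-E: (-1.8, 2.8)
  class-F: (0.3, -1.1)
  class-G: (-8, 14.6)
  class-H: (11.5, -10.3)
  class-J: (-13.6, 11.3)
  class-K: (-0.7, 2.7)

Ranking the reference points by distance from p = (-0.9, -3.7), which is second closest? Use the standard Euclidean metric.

class-K

Compare squared distances (the ordering matches that of the actual distances):
d²(p, class-A) = (-0.9−(-12.8))² + (-3.7−2.8)² = 141.61 + 42.25 = 183.86
d²(p, class-B) = (-0.9−6.7)² + (-3.7−0)² = 57.76 + 13.69 = 71.45
d²(p, class-C) = (-0.9−(-5.8))² + (-3.7−(-13.1))² = 24.01 + 88.36 = 112.37
d²(p, class-D) = (-0.9−(-8.5))² + (-3.7−(-11.7))² = 57.76 + 64 = 121.76
d²(p, class-E) = (-0.9−(-1.8))² + (-3.7−2.8)² = 0.81 + 42.25 = 43.06
d²(p, class-F) = (-0.9−0.3)² + (-3.7−(-1.1))² = 1.44 + 6.76 = 8.2
d²(p, class-G) = (-0.9−(-8))² + (-3.7−14.6)² = 50.41 + 334.89 = 385.3
d²(p, class-H) = (-0.9−11.5)² + (-3.7−(-10.3))² = 153.76 + 43.56 = 197.32
d²(p, class-J) = (-0.9−(-13.6))² + (-3.7−11.3)² = 161.29 + 225 = 386.29
d²(p, class-K) = (-0.9−(-0.7))² + (-3.7−2.7)² = 0.04 + 40.96 = 41
Sorted ascending: class-F, class-K, class-E, … — the second-nearest is class-K.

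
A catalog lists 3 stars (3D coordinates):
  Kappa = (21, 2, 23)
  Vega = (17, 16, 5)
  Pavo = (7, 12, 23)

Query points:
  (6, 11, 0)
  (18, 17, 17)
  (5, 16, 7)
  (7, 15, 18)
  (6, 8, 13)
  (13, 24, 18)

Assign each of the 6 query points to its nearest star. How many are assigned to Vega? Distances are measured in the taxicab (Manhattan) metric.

3

(6, 11, 0) — d to each: Kappa:47, Vega:21, Pavo:25 → nearest is Vega
(18, 17, 17) — d to each: Kappa:24, Vega:14, Pavo:22 → nearest is Vega
(5, 16, 7) — d to each: Kappa:46, Vega:14, Pavo:22 → nearest is Vega
(7, 15, 18) — d to each: Kappa:32, Vega:24, Pavo:8 → nearest is Pavo
(6, 8, 13) — d to each: Kappa:31, Vega:27, Pavo:15 → nearest is Pavo
(13, 24, 18) — d to each: Kappa:35, Vega:25, Pavo:23 → nearest is Pavo
3 of the 6 points have Vega as nearest.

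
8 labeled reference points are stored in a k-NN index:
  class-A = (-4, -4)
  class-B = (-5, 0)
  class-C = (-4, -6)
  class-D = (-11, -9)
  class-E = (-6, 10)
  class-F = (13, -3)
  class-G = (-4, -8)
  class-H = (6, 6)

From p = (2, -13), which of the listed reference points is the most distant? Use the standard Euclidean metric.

class-E

Squared Euclidean distances:
d²(p, class-A) = (2−(-4))² + (-13−(-4))² = 36 + 81 = 117
d²(p, class-B) = (2−(-5))² + (-13−0)² = 49 + 169 = 218
d²(p, class-C) = (2−(-4))² + (-13−(-6))² = 36 + 49 = 85
d²(p, class-D) = (2−(-11))² + (-13−(-9))² = 169 + 16 = 185
d²(p, class-E) = (2−(-6))² + (-13−10)² = 64 + 529 = 593
d²(p, class-F) = (2−13)² + (-13−(-3))² = 121 + 100 = 221
d²(p, class-G) = (2−(-4))² + (-13−(-8))² = 36 + 25 = 61
d²(p, class-H) = (2−6)² + (-13−6)² = 16 + 361 = 377
The largest is to class-E.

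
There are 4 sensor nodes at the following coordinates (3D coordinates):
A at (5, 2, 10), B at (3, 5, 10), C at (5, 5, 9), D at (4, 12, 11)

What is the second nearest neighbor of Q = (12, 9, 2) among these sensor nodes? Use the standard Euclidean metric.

Since √ is increasing, it suffices to compare squared distances:
|QA|² = (12−5)² + (9−2)² + (2−10)² = 49 + 49 + 64 = 162
|QB|² = (12−3)² + (9−5)² + (2−10)² = 81 + 16 + 64 = 161
|QC|² = (12−5)² + (9−5)² + (2−9)² = 49 + 16 + 49 = 114
|QD|² = (12−4)² + (9−12)² + (2−11)² = 64 + 9 + 81 = 154
Sorted ascending: C, D, B, … — the second-nearest is D.

D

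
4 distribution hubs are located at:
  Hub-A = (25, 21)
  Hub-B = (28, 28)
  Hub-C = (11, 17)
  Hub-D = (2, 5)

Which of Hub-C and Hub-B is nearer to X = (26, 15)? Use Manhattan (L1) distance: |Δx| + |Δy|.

d(X, Hub-C) = |26−11| + |15−17| = 15 + 2 = 17
d(X, Hub-B) = |26−28| + |15−28| = 2 + 13 = 15
17 > 15, so Hub-B is closer.

Hub-B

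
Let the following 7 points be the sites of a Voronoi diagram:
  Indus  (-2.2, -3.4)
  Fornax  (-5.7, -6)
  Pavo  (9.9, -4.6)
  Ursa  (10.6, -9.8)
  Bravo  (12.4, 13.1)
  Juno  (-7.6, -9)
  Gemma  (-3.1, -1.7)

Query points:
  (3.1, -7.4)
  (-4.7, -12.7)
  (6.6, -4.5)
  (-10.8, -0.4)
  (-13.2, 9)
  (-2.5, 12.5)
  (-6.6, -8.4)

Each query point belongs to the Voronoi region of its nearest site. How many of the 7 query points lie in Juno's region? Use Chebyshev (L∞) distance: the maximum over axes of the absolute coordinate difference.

2

(3.1, -7.4) — d to each: Indus:5.3, Fornax:8.8, Pavo:6.8, Ursa:7.5, Bravo:20.5, Juno:10.7, Gemma:6.2 → nearest is Indus
(-4.7, -12.7) — d to each: Indus:9.3, Fornax:6.7, Pavo:14.6, Ursa:15.3, Bravo:25.8, Juno:3.7, Gemma:11 → nearest is Juno
(6.6, -4.5) — d to each: Indus:8.8, Fornax:12.3, Pavo:3.3, Ursa:5.3, Bravo:17.6, Juno:14.2, Gemma:9.7 → nearest is Pavo
(-10.8, -0.4) — d to each: Indus:8.6, Fornax:5.6, Pavo:20.7, Ursa:21.4, Bravo:23.2, Juno:8.6, Gemma:7.7 → nearest is Fornax
(-13.2, 9) — d to each: Indus:12.4, Fornax:15, Pavo:23.1, Ursa:23.8, Bravo:25.6, Juno:18, Gemma:10.7 → nearest is Gemma
(-2.5, 12.5) — d to each: Indus:15.9, Fornax:18.5, Pavo:17.1, Ursa:22.3, Bravo:14.9, Juno:21.5, Gemma:14.2 → nearest is Gemma
(-6.6, -8.4) — d to each: Indus:5, Fornax:2.4, Pavo:16.5, Ursa:17.2, Bravo:21.5, Juno:1, Gemma:6.7 → nearest is Juno
2 of the 7 points have Juno as nearest.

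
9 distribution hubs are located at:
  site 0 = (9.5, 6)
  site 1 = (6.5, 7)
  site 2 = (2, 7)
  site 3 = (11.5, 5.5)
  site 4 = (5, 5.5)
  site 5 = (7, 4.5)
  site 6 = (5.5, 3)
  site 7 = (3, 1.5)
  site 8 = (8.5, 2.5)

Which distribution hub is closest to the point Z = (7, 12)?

site 1

Squared Euclidean distances:
d²(Z, site 0) = (7−9.5)² + (12−6)² = 6.25 + 36 = 42.25
d²(Z, site 1) = (7−6.5)² + (12−7)² = 0.25 + 25 = 25.25
d²(Z, site 2) = (7−2)² + (12−7)² = 25 + 25 = 50
d²(Z, site 3) = (7−11.5)² + (12−5.5)² = 20.25 + 42.25 = 62.5
d²(Z, site 4) = (7−5)² + (12−5.5)² = 4 + 42.25 = 46.25
d²(Z, site 5) = (7−7)² + (12−4.5)² = 0 + 56.25 = 56.25
d²(Z, site 6) = (7−5.5)² + (12−3)² = 2.25 + 81 = 83.25
d²(Z, site 7) = (7−3)² + (12−1.5)² = 16 + 110.25 = 126.25
d²(Z, site 8) = (7−8.5)² + (12−2.5)² = 2.25 + 90.25 = 92.5
The smallest is to site 1, so Z lies in the Voronoi region of site 1.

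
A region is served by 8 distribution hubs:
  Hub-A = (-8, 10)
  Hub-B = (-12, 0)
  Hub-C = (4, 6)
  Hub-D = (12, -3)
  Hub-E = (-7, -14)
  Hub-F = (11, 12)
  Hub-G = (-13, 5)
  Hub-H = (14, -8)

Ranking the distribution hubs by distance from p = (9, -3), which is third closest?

Hub-C

Compare squared distances (the ordering matches that of the actual distances):
d²(p, Hub-A) = (9−(-8))² + (-3−10)² = 289 + 169 = 458
d²(p, Hub-B) = (9−(-12))² + (-3−0)² = 441 + 9 = 450
d²(p, Hub-C) = (9−4)² + (-3−6)² = 25 + 81 = 106
d²(p, Hub-D) = (9−12)² + (-3−(-3))² = 9 + 0 = 9
d²(p, Hub-E) = (9−(-7))² + (-3−(-14))² = 256 + 121 = 377
d²(p, Hub-F) = (9−11)² + (-3−12)² = 4 + 225 = 229
d²(p, Hub-G) = (9−(-13))² + (-3−5)² = 484 + 64 = 548
d²(p, Hub-H) = (9−14)² + (-3−(-8))² = 25 + 25 = 50
Sorted ascending: Hub-D, Hub-H, Hub-C, Hub-F, … — the third-nearest is Hub-C.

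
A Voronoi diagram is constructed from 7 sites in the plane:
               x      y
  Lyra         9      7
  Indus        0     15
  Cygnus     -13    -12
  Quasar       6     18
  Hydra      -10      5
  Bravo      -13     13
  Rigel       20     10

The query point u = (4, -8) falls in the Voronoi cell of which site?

Compare squared distances (the ordering matches that of the actual distances):
d²(u, Lyra) = (4−9)² + (-8−7)² = 25 + 225 = 250
d²(u, Indus) = (4−0)² + (-8−15)² = 16 + 529 = 545
d²(u, Cygnus) = (4−(-13))² + (-8−(-12))² = 289 + 16 = 305
d²(u, Quasar) = (4−6)² + (-8−18)² = 4 + 676 = 680
d²(u, Hydra) = (4−(-10))² + (-8−5)² = 196 + 169 = 365
d²(u, Bravo) = (4−(-13))² + (-8−13)² = 289 + 441 = 730
d²(u, Rigel) = (4−20)² + (-8−10)² = 256 + 324 = 580
Minimum is at Lyra.

Lyra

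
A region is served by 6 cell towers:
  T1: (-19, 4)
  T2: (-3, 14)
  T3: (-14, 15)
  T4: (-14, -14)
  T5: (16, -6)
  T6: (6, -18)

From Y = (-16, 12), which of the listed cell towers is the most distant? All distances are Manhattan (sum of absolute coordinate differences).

d(Y,T1) = |-16−(-19)| + |12−4| = 3 + 8 = 11
d(Y,T2) = |-16−(-3)| + |12−14| = 13 + 2 = 15
d(Y,T3) = |-16−(-14)| + |12−15| = 2 + 3 = 5
d(Y,T4) = |-16−(-14)| + |12−(-14)| = 2 + 26 = 28
d(Y,T5) = |-16−16| + |12−(-6)| = 32 + 18 = 50
d(Y,T6) = |-16−6| + |12−(-18)| = 22 + 30 = 52
The largest is to T6.

T6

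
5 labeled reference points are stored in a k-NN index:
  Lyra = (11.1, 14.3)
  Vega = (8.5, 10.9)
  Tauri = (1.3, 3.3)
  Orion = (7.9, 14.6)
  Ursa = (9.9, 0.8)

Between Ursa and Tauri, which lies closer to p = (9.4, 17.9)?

Compare squared distances:
d²(p, Ursa) = (9.4−9.9)² + (17.9−0.8)² = 0.25 + 292.41 = 292.66
d²(p, Tauri) = (9.4−1.3)² + (17.9−3.3)² = 65.61 + 213.16 = 278.77
292.66 > 278.77, so Tauri is closer.

Tauri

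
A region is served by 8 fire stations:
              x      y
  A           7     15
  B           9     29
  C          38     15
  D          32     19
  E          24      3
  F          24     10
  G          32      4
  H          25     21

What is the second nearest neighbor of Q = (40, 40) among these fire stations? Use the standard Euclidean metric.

Squared Euclidean distances:
|QA|² = 1089 + 625 = 1714
|QB|² = 961 + 121 = 1082
|QC|² = 4 + 625 = 629
|QD|² = 64 + 441 = 505
|QE|² = 256 + 1369 = 1625
|QF|² = 256 + 900 = 1156
|QG|² = 64 + 1296 = 1360
|QH|² = 225 + 361 = 586
Sorted ascending: D, H, C, … — the second-nearest is H.

H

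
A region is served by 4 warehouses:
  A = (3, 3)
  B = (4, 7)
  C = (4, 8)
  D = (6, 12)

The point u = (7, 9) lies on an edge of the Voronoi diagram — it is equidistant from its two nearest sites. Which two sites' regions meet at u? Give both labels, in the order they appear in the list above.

Squared distances from u to each site:
|uA|² = (7−3)² + (9−3)² = 16 + 36 = 52
|uB|² = (7−4)² + (9−7)² = 9 + 4 = 13
|uC|² = (7−4)² + (9−8)² = 9 + 1 = 10
|uD|² = (7−6)² + (9−12)² = 1 + 9 = 10
u is equidistant from C and D (both at squared distance 10), and every other site is strictly farther — so u lies on the C–D Voronoi edge.

C and D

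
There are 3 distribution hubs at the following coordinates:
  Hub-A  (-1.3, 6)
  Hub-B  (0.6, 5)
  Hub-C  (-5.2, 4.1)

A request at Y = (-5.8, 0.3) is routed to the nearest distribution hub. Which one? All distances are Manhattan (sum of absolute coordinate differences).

d(Y, Hub-A) = |-5.8−(-1.3)| + |0.3−6| = 4.5 + 5.7 = 10.2
d(Y, Hub-B) = |-5.8−0.6| + |0.3−5| = 6.4 + 4.7 = 11.1
d(Y, Hub-C) = |-5.8−(-5.2)| + |0.3−4.1| = 0.6 + 3.8 = 4.4
Minimum is at Hub-C.

Hub-C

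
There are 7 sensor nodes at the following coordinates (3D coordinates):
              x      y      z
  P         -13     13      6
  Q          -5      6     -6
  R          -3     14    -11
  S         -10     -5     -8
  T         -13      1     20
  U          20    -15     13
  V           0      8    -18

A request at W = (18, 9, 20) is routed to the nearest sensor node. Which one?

Squared Euclidean distances:
|WP|² = (18−(-13))² + (9−13)² + (20−6)² = 961 + 16 + 196 = 1173
|WQ|² = (18−(-5))² + (9−6)² + (20−(-6))² = 529 + 9 + 676 = 1214
|WR|² = (18−(-3))² + (9−14)² + (20−(-11))² = 441 + 25 + 961 = 1427
|WS|² = (18−(-10))² + (9−(-5))² + (20−(-8))² = 784 + 196 + 784 = 1764
|WT|² = (18−(-13))² + (9−1)² + (20−20)² = 961 + 64 + 0 = 1025
|WU|² = (18−20)² + (9−(-15))² + (20−13)² = 4 + 576 + 49 = 629
|WV|² = (18−0)² + (9−8)² + (20−(-18))² = 324 + 1 + 1444 = 1769
The smallest is to U, so W lies in the Voronoi region of U.

U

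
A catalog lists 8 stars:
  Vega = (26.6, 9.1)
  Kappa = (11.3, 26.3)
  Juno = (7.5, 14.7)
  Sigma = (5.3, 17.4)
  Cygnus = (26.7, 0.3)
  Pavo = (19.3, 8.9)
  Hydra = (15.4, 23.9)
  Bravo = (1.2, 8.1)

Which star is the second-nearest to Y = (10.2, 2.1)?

Pavo

Squared Euclidean distances:
d²(Y, Vega) = (10.2−26.6)² + (2.1−9.1)² = 268.96 + 49 = 317.96
d²(Y, Kappa) = (10.2−11.3)² + (2.1−26.3)² = 1.21 + 585.64 = 586.85
d²(Y, Juno) = (10.2−7.5)² + (2.1−14.7)² = 7.29 + 158.76 = 166.05
d²(Y, Sigma) = (10.2−5.3)² + (2.1−17.4)² = 24.01 + 234.09 = 258.1
d²(Y, Cygnus) = (10.2−26.7)² + (2.1−0.3)² = 272.25 + 3.24 = 275.49
d²(Y, Pavo) = (10.2−19.3)² + (2.1−8.9)² = 82.81 + 46.24 = 129.05
d²(Y, Hydra) = (10.2−15.4)² + (2.1−23.9)² = 27.04 + 475.24 = 502.28
d²(Y, Bravo) = (10.2−1.2)² + (2.1−8.1)² = 81 + 36 = 117
Sorted ascending: Bravo, Pavo, Juno, … — the second-nearest is Pavo.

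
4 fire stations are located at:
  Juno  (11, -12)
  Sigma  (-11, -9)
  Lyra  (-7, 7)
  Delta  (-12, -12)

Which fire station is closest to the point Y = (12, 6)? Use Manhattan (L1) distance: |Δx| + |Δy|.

Juno

d(Y, Juno) = |12−11| + |6−(-12)| = 1 + 18 = 19
d(Y, Sigma) = |12−(-11)| + |6−(-9)| = 23 + 15 = 38
d(Y, Lyra) = |12−(-7)| + |6−7| = 19 + 1 = 20
d(Y, Delta) = |12−(-12)| + |6−(-12)| = 24 + 18 = 42
Juno is nearest.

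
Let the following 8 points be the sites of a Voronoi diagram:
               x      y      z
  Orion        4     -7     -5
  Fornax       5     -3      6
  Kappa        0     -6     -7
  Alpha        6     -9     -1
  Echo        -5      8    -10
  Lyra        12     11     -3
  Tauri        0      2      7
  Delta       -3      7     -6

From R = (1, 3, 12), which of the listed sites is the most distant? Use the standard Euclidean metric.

Echo

Squared Euclidean distances:
d²(R, Orion) = 9 + 100 + 289 = 398
d²(R, Fornax) = 16 + 36 + 36 = 88
d²(R, Kappa) = 1 + 81 + 361 = 443
d²(R, Alpha) = 25 + 144 + 169 = 338
d²(R, Echo) = 36 + 25 + 484 = 545
d²(R, Lyra) = 121 + 64 + 225 = 410
d²(R, Tauri) = 1 + 1 + 25 = 27
d²(R, Delta) = 16 + 16 + 324 = 356
The largest is to Echo.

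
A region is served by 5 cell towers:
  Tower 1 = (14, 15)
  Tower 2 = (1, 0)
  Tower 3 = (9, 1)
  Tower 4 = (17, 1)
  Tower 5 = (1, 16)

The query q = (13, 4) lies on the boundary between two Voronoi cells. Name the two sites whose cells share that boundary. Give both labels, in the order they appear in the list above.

Tower 3 and Tower 4

Squared distances from q to each site:
d²(q, Tower 1) = (13−14)² + (4−15)² = 1 + 121 = 122
d²(q, Tower 2) = (13−1)² + (4−0)² = 144 + 16 = 160
d²(q, Tower 3) = (13−9)² + (4−1)² = 16 + 9 = 25
d²(q, Tower 4) = (13−17)² + (4−1)² = 16 + 9 = 25
d²(q, Tower 5) = (13−1)² + (4−16)² = 144 + 144 = 288
q is equidistant from Tower 3 and Tower 4 (both at squared distance 25), and every other site is strictly farther — so q lies on the Tower 3–Tower 4 Voronoi edge.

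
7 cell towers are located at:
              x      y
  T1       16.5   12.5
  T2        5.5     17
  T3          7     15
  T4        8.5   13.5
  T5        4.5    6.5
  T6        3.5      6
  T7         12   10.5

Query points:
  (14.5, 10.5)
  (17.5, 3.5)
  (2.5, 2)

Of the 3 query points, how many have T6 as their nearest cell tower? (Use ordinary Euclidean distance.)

1

(14.5, 10.5) — d² to each: T1:8, T2:123.25, T3:76.5, T4:45, T5:116, T6:141.25, T7:6.25 → nearest is T7
(17.5, 3.5) — d² to each: T1:82, T2:326.25, T3:242.5, T4:181, T5:178, T6:202.25, T7:79.25 → nearest is T7
(2.5, 2) — d² to each: T1:306.25, T2:234, T3:189.25, T4:168.25, T5:24.25, T6:17, T7:162.5 → nearest is T6
1 of the 3 points has T6 as nearest.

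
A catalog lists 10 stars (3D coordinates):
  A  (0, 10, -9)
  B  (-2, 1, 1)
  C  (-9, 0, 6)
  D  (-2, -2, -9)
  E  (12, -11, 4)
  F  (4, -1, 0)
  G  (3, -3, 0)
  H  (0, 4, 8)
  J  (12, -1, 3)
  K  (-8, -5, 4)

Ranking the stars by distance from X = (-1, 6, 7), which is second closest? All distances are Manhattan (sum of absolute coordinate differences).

B

d(X,A) = 1 + 4 + 16 = 21
d(X,B) = 1 + 5 + 6 = 12
d(X,C) = 8 + 6 + 1 = 15
d(X,D) = 1 + 8 + 16 = 25
d(X,E) = 13 + 17 + 3 = 33
d(X,F) = 5 + 7 + 7 = 19
d(X,G) = 4 + 9 + 7 = 20
d(X,H) = 1 + 2 + 1 = 4
d(X,J) = 13 + 7 + 4 = 24
d(X,K) = 7 + 11 + 3 = 21
Sorted ascending: H, B, C, … — the second-nearest is B.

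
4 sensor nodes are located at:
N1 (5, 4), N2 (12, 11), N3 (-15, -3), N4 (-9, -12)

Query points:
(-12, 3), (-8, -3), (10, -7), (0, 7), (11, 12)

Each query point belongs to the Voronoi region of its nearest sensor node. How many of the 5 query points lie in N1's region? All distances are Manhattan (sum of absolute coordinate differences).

(-12, 3) — d to each: N1:18, N2:32, N3:9, N4:18 → nearest is N3
(-8, -3) — d to each: N1:20, N2:34, N3:7, N4:10 → nearest is N3
(10, -7) — d to each: N1:16, N2:20, N3:29, N4:24 → nearest is N1
(0, 7) — d to each: N1:8, N2:16, N3:25, N4:28 → nearest is N1
(11, 12) — d to each: N1:14, N2:2, N3:41, N4:44 → nearest is N2
2 of the 5 points have N1 as nearest.

2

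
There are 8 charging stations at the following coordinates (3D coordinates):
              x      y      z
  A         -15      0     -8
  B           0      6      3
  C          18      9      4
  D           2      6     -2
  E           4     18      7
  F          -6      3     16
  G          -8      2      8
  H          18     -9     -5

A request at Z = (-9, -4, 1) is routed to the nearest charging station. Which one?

Squared Euclidean distances:
|ZA|² = (-9−(-15))² + (-4−0)² + (1−(-8))² = 36 + 16 + 81 = 133
|ZB|² = (-9−0)² + (-4−6)² + (1−3)² = 81 + 100 + 4 = 185
|ZC|² = (-9−18)² + (-4−9)² + (1−4)² = 729 + 169 + 9 = 907
|ZD|² = (-9−2)² + (-4−6)² + (1−(-2))² = 121 + 100 + 9 = 230
|ZE|² = (-9−4)² + (-4−18)² + (1−7)² = 169 + 484 + 36 = 689
|ZF|² = (-9−(-6))² + (-4−3)² + (1−16)² = 9 + 49 + 225 = 283
|ZG|² = (-9−(-8))² + (-4−2)² + (1−8)² = 1 + 36 + 49 = 86
|ZH|² = (-9−18)² + (-4−(-9))² + (1−(-5))² = 729 + 25 + 36 = 790
Minimum is at G.

G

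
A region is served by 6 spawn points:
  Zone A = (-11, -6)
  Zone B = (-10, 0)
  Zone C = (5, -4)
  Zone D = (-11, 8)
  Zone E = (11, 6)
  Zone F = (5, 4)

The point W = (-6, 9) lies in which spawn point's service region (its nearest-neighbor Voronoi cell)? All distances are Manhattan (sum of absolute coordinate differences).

Zone D

d(W, Zone A) = |-6−(-11)| + |9−(-6)| = 5 + 15 = 20
d(W, Zone B) = |-6−(-10)| + |9−0| = 4 + 9 = 13
d(W, Zone C) = |-6−5| + |9−(-4)| = 11 + 13 = 24
d(W, Zone D) = |-6−(-11)| + |9−8| = 5 + 1 = 6
d(W, Zone E) = |-6−11| + |9−6| = 17 + 3 = 20
d(W, Zone F) = |-6−5| + |9−4| = 11 + 5 = 16
Minimum is at Zone D.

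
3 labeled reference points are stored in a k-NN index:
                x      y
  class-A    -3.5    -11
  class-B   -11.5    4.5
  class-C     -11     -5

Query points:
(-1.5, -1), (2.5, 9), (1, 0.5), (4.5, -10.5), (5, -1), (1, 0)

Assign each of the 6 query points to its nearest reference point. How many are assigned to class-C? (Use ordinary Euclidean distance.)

0

(-1.5, -1) — d² to each: class-A:104, class-B:130.25, class-C:106.25 → nearest is class-A
(2.5, 9) — d² to each: class-A:436, class-B:216.25, class-C:378.25 → nearest is class-B
(1, 0.5) — d² to each: class-A:152.5, class-B:172.25, class-C:174.25 → nearest is class-A
(4.5, -10.5) — d² to each: class-A:64.25, class-B:481, class-C:270.5 → nearest is class-A
(5, -1) — d² to each: class-A:172.25, class-B:302.5, class-C:272 → nearest is class-A
(1, 0) — d² to each: class-A:141.25, class-B:176.5, class-C:169 → nearest is class-A
0 of the 6 points have class-C as nearest.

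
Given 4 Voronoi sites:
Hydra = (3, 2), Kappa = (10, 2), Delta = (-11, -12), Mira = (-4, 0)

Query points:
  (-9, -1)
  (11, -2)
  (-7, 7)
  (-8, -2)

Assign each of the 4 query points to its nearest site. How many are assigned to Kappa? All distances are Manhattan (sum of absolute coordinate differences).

(-9, -1) — d to each: Hydra:15, Kappa:22, Delta:13, Mira:6 → nearest is Mira
(11, -2) — d to each: Hydra:12, Kappa:5, Delta:32, Mira:17 → nearest is Kappa
(-7, 7) — d to each: Hydra:15, Kappa:22, Delta:23, Mira:10 → nearest is Mira
(-8, -2) — d to each: Hydra:15, Kappa:22, Delta:13, Mira:6 → nearest is Mira
1 of the 4 points has Kappa as nearest.

1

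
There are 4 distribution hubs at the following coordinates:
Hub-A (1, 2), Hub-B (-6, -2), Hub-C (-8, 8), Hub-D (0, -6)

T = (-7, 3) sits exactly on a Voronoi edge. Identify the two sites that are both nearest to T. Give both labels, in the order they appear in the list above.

Hub-B and Hub-C

Squared distances from T to each site:
d²(T, Hub-A) = 64 + 1 = 65
d²(T, Hub-B) = 1 + 25 = 26
d²(T, Hub-C) = 1 + 25 = 26
d²(T, Hub-D) = 49 + 81 = 130
T is equidistant from Hub-B and Hub-C (both at squared distance 26), and every other site is strictly farther — so T lies on the Hub-B–Hub-C Voronoi edge.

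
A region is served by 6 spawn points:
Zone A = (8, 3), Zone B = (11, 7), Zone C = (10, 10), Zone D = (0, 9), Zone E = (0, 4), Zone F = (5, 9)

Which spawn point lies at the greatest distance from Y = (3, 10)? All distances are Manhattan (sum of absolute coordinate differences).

d(Y, Zone A) = |3−8| + |10−3| = 5 + 7 = 12
d(Y, Zone B) = |3−11| + |10−7| = 8 + 3 = 11
d(Y, Zone C) = |3−10| + |10−10| = 7 + 0 = 7
d(Y, Zone D) = |3−0| + |10−9| = 3 + 1 = 4
d(Y, Zone E) = |3−0| + |10−4| = 3 + 6 = 9
d(Y, Zone F) = |3−5| + |10−9| = 2 + 1 = 3
The largest is to Zone A.

Zone A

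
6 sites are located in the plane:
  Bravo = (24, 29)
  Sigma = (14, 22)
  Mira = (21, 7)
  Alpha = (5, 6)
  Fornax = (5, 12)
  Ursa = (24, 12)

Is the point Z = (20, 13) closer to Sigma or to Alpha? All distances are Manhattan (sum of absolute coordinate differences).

d(Z, Sigma) = |20−14| + |13−22| = 6 + 9 = 15
d(Z, Alpha) = |20−5| + |13−6| = 15 + 7 = 22
15 < 22, so Sigma is closer.

Sigma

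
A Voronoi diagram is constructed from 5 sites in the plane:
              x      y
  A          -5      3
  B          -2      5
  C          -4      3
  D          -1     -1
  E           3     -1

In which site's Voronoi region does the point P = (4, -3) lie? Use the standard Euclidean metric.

Since √ is increasing, it suffices to compare squared distances:
|PA|² = (4−(-5))² + (-3−3)² = 81 + 36 = 117
|PB|² = (4−(-2))² + (-3−5)² = 36 + 64 = 100
|PC|² = (4−(-4))² + (-3−3)² = 64 + 36 = 100
|PD|² = (4−(-1))² + (-3−(-1))² = 25 + 4 = 29
|PE|² = (4−3)² + (-3−(-1))² = 1 + 4 = 5
The smallest is to E, so P lies in the Voronoi region of E.

E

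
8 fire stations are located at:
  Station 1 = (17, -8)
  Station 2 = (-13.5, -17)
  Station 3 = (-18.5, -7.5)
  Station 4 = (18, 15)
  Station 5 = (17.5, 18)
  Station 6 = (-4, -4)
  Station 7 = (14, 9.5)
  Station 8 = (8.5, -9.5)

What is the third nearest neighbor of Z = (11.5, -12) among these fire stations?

Station 6

Since √ is increasing, it suffices to compare squared distances:
d²(Z, Station 1) = (11.5−17)² + (-12−(-8))² = 30.25 + 16 = 46.25
d²(Z, Station 2) = (11.5−(-13.5))² + (-12−(-17))² = 625 + 25 = 650
d²(Z, Station 3) = (11.5−(-18.5))² + (-12−(-7.5))² = 900 + 20.25 = 920.25
d²(Z, Station 4) = (11.5−18)² + (-12−15)² = 42.25 + 729 = 771.25
d²(Z, Station 5) = (11.5−17.5)² + (-12−18)² = 36 + 900 = 936
d²(Z, Station 6) = (11.5−(-4))² + (-12−(-4))² = 240.25 + 64 = 304.25
d²(Z, Station 7) = (11.5−14)² + (-12−9.5)² = 6.25 + 462.25 = 468.5
d²(Z, Station 8) = (11.5−8.5)² + (-12−(-9.5))² = 9 + 6.25 = 15.25
Sorted ascending: Station 8, Station 1, Station 6, Station 7, … — the third-nearest is Station 6.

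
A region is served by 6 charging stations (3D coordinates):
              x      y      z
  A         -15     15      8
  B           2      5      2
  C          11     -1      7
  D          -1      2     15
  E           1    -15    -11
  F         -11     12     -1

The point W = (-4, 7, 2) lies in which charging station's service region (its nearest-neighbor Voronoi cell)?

Squared Euclidean distances:
|WA|² = (-4−(-15))² + (7−15)² + (2−8)² = 121 + 64 + 36 = 221
|WB|² = (-4−2)² + (7−5)² + (2−2)² = 36 + 4 + 0 = 40
|WC|² = (-4−11)² + (7−(-1))² + (2−7)² = 225 + 64 + 25 = 314
|WD|² = (-4−(-1))² + (7−2)² + (2−15)² = 9 + 25 + 169 = 203
|WE|² = (-4−1)² + (7−(-15))² + (2−(-11))² = 25 + 484 + 169 = 678
|WF|² = (-4−(-11))² + (7−12)² + (2−(-1))² = 49 + 25 + 9 = 83
Minimum is at B.

B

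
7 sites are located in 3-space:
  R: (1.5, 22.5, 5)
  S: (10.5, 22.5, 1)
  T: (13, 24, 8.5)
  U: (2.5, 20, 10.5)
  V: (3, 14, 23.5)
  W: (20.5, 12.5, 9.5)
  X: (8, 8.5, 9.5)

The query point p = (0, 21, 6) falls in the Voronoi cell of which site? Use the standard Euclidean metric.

R

Since √ is increasing, it suffices to compare squared distances:
|pR|² = (0−1.5)² + (21−22.5)² + (6−5)² = 2.25 + 2.25 + 1 = 5.5
|pS|² = (0−10.5)² + (21−22.5)² + (6−1)² = 110.25 + 2.25 + 25 = 137.5
|pT|² = (0−13)² + (21−24)² + (6−8.5)² = 169 + 9 + 6.25 = 184.25
|pU|² = (0−2.5)² + (21−20)² + (6−10.5)² = 6.25 + 1 + 20.25 = 27.5
|pV|² = (0−3)² + (21−14)² + (6−23.5)² = 9 + 49 + 306.25 = 364.25
|pW|² = (0−20.5)² + (21−12.5)² + (6−9.5)² = 420.25 + 72.25 + 12.25 = 504.75
|pX|² = (0−8)² + (21−8.5)² + (6−9.5)² = 64 + 156.25 + 12.25 = 232.5
The smallest is to R, so p lies in the Voronoi region of R.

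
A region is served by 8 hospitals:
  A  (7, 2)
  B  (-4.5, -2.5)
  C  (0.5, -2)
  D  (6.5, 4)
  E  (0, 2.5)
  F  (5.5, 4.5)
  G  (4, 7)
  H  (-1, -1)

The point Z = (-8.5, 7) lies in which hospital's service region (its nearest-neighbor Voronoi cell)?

Compare squared distances (the ordering matches that of the actual distances):
|ZA|² = (-8.5−7)² + (7−2)² = 240.25 + 25 = 265.25
|ZB|² = (-8.5−(-4.5))² + (7−(-2.5))² = 16 + 90.25 = 106.25
|ZC|² = (-8.5−0.5)² + (7−(-2))² = 81 + 81 = 162
|ZD|² = (-8.5−6.5)² + (7−4)² = 225 + 9 = 234
|ZE|² = (-8.5−0)² + (7−2.5)² = 72.25 + 20.25 = 92.5
|ZF|² = (-8.5−5.5)² + (7−4.5)² = 196 + 6.25 = 202.25
|ZG|² = (-8.5−4)² + (7−7)² = 156.25 + 0 = 156.25
|ZH|² = (-8.5−(-1))² + (7−(-1))² = 56.25 + 64 = 120.25
Minimum is at E.

E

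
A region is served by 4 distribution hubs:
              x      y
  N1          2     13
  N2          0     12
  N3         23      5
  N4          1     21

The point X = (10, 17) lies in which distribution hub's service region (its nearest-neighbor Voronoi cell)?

Since √ is increasing, it suffices to compare squared distances:
|XN1|² = (10−2)² + (17−13)² = 64 + 16 = 80
|XN2|² = (10−0)² + (17−12)² = 100 + 25 = 125
|XN3|² = (10−23)² + (17−5)² = 169 + 144 = 313
|XN4|² = (10−1)² + (17−21)² = 81 + 16 = 97
Minimum is at N1.

N1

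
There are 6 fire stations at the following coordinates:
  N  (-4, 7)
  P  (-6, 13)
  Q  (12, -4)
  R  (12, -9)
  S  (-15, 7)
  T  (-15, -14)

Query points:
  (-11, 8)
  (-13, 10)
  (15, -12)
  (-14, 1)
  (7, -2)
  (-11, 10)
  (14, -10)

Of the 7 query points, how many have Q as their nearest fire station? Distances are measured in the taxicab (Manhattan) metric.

(-11, 8) — d to each: N:8, P:10, Q:35, R:40, S:5, T:26 → nearest is S
(-13, 10) — d to each: N:12, P:10, Q:39, R:44, S:5, T:26 → nearest is S
(15, -12) — d to each: N:38, P:46, Q:11, R:6, S:49, T:32 → nearest is R
(-14, 1) — d to each: N:16, P:20, Q:31, R:36, S:7, T:16 → nearest is S
(7, -2) — d to each: N:20, P:28, Q:7, R:12, S:31, T:34 → nearest is Q
(-11, 10) — d to each: N:10, P:8, Q:37, R:42, S:7, T:28 → nearest is S
(14, -10) — d to each: N:35, P:43, Q:8, R:3, S:46, T:33 → nearest is R
1 of the 7 points has Q as nearest.

1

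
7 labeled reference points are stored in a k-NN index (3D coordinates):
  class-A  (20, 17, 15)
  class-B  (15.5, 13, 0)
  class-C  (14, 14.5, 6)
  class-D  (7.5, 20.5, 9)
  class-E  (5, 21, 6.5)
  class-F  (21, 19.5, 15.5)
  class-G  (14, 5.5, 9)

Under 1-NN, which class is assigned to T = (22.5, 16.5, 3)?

Compare squared distances (the ordering matches that of the actual distances):
d²(T, class-A) = (22.5−20)² + (16.5−17)² + (3−15)² = 6.25 + 0.25 + 144 = 150.5
d²(T, class-B) = (22.5−15.5)² + (16.5−13)² + (3−0)² = 49 + 12.25 + 9 = 70.25
d²(T, class-C) = (22.5−14)² + (16.5−14.5)² + (3−6)² = 72.25 + 4 + 9 = 85.25
d²(T, class-D) = (22.5−7.5)² + (16.5−20.5)² + (3−9)² = 225 + 16 + 36 = 277
d²(T, class-E) = (22.5−5)² + (16.5−21)² + (3−6.5)² = 306.25 + 20.25 + 12.25 = 338.75
d²(T, class-F) = (22.5−21)² + (16.5−19.5)² + (3−15.5)² = 2.25 + 9 + 156.25 = 167.5
d²(T, class-G) = (22.5−14)² + (16.5−5.5)² + (3−9)² = 72.25 + 121 + 36 = 229.25
class-B is nearest.

class-B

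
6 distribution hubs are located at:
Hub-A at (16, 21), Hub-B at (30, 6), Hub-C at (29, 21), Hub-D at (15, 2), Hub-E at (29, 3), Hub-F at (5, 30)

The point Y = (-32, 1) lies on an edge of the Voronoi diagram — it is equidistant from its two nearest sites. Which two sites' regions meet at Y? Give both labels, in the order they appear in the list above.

Squared distances from Y to each site:
d²(Y, Hub-A) = (-32−16)² + (1−21)² = 2304 + 400 = 2704
d²(Y, Hub-B) = (-32−30)² + (1−6)² = 3844 + 25 = 3869
d²(Y, Hub-C) = (-32−29)² + (1−21)² = 3721 + 400 = 4121
d²(Y, Hub-D) = (-32−15)² + (1−2)² = 2209 + 1 = 2210
d²(Y, Hub-E) = (-32−29)² + (1−3)² = 3721 + 4 = 3725
d²(Y, Hub-F) = (-32−5)² + (1−30)² = 1369 + 841 = 2210
Y is equidistant from Hub-D and Hub-F (both at squared distance 2210), and every other site is strictly farther — so Y lies on the Hub-D–Hub-F Voronoi edge.

Hub-D and Hub-F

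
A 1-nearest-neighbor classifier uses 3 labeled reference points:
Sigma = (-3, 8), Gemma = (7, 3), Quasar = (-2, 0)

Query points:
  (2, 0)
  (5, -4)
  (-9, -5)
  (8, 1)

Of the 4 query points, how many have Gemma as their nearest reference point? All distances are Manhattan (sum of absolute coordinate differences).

(2, 0) — d to each: Sigma:13, Gemma:8, Quasar:4 → nearest is Quasar
(5, -4) — d to each: Sigma:20, Gemma:9, Quasar:11 → nearest is Gemma
(-9, -5) — d to each: Sigma:19, Gemma:24, Quasar:12 → nearest is Quasar
(8, 1) — d to each: Sigma:18, Gemma:3, Quasar:11 → nearest is Gemma
2 of the 4 points have Gemma as nearest.

2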